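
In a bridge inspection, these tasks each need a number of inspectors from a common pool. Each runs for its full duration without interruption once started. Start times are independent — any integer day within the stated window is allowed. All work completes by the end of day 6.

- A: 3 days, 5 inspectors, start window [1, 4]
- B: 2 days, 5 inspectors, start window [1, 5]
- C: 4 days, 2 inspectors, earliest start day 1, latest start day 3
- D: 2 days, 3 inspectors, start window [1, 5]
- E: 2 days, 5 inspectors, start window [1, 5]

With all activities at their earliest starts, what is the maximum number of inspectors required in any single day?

Early-start schedule: A@1, B@1, C@1, D@1, E@1.
Load per day: day 1: 20, day 2: 20, day 3: 7, day 4: 2, day 5: 0, day 6: 0.
Peak is 20.

20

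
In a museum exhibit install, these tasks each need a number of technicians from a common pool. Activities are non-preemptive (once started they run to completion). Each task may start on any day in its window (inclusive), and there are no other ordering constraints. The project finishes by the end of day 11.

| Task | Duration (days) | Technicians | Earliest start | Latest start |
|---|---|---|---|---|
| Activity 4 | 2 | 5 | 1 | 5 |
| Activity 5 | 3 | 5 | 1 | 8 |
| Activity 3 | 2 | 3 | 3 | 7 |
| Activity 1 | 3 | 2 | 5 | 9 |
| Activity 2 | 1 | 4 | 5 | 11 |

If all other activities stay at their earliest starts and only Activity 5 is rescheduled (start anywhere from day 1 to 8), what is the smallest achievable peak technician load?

6

Activity 5@1: d1:10  d2:10  d3:8  d4:3  d5:6  d6:2  d7:2  d8:0  d9:0  d10:0  d11:0 → peak 10
Activity 5@2: d1:5  d2:10  d3:8  d4:8  d5:6  d6:2  d7:2  d8:0  d9:0  d10:0  d11:0 → peak 10
Activity 5@3: d1:5  d2:5  d3:8  d4:8  d5:11  d6:2  d7:2  d8:0  d9:0  d10:0  d11:0 → peak 11
Activity 5@4: d1:5  d2:5  d3:3  d4:8  d5:11  d6:7  d7:2  d8:0  d9:0  d10:0  d11:0 → peak 11
Activity 5@5: d1:5  d2:5  d3:3  d4:3  d5:11  d6:7  d7:7  d8:0  d9:0  d10:0  d11:0 → peak 11
Activity 5@6: d1:5  d2:5  d3:3  d4:3  d5:6  d6:7  d7:7  d8:5  d9:0  d10:0  d11:0 → peak 7
Activity 5@7: d1:5  d2:5  d3:3  d4:3  d5:6  d6:2  d7:7  d8:5  d9:5  d10:0  d11:0 → peak 7
Activity 5@8: d1:5  d2:5  d3:3  d4:3  d5:6  d6:2  d7:2  d8:5  d9:5  d10:5  d11:0 → peak 6
Best is Activity 5@8, peak 6.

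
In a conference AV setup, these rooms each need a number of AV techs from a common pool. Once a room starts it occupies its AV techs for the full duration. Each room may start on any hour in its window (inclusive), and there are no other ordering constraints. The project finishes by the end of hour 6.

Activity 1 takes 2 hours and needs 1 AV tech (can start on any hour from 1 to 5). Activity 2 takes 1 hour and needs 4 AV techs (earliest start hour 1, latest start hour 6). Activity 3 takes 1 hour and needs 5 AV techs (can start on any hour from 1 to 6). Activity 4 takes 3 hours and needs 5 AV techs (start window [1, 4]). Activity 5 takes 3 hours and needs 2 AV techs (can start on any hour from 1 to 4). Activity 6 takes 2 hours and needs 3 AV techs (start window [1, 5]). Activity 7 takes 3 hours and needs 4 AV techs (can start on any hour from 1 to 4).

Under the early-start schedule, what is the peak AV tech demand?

24

Early-start schedule: Activity 1@1, Activity 2@1, Activity 3@1, Activity 4@1, Activity 5@1, Activity 6@1, Activity 7@1.
Load per hour: hour 1: 24, hour 2: 15, hour 3: 11, hour 4: 0, hour 5: 0, hour 6: 0.
Peak is 24.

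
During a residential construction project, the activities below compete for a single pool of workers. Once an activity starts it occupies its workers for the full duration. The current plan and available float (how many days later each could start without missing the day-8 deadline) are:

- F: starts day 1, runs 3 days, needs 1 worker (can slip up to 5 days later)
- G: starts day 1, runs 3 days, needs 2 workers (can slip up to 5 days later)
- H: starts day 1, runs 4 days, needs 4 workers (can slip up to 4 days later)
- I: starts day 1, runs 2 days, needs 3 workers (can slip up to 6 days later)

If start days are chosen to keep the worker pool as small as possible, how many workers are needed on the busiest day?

5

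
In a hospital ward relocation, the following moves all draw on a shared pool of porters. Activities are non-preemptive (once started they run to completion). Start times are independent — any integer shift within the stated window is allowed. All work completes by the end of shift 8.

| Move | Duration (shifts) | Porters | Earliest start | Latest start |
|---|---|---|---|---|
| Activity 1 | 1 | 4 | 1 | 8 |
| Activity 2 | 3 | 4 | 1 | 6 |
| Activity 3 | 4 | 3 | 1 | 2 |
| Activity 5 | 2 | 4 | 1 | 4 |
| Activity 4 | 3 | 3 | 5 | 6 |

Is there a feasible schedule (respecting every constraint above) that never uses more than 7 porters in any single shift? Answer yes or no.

yes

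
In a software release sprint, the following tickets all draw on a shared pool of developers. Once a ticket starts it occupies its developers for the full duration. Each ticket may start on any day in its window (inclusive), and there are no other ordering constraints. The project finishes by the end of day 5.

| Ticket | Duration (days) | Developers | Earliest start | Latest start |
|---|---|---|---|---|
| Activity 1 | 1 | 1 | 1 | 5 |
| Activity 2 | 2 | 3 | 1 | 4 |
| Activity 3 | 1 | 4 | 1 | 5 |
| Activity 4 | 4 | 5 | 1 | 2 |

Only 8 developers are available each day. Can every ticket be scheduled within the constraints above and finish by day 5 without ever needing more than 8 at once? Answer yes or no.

Schedule Activity 1@1, Activity 2@1, Activity 3@1, Activity 4@2: d1:8  d2:8  d3:5  d4:5  d5:5 — peak 8 ≤ 8.

yes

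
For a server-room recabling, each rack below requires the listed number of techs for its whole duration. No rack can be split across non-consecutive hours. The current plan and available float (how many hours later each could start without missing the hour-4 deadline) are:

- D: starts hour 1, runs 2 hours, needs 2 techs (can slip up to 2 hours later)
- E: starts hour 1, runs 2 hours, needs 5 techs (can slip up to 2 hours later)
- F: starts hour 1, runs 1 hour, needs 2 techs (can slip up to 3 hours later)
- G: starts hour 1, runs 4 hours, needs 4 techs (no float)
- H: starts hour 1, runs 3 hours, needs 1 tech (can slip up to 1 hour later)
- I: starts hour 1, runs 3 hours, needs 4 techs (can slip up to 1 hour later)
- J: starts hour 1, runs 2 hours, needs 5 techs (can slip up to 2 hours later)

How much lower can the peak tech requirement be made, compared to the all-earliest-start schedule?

7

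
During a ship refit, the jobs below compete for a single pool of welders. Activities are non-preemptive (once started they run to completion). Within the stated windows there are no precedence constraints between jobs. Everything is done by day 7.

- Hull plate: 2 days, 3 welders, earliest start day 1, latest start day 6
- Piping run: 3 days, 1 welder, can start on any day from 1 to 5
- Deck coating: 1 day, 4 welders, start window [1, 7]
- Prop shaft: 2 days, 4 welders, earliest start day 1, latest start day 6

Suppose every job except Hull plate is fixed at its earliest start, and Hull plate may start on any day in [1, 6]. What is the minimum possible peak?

Hull plate@1: d1:12  d2:8  d3:1  d4:0  d5:0  d6:0  d7:0 → peak 12
Hull plate@2: d1:9  d2:8  d3:4  d4:0  d5:0  d6:0  d7:0 → peak 9
Hull plate@3: d1:9  d2:5  d3:4  d4:3  d5:0  d6:0  d7:0 → peak 9
Hull plate@4: d1:9  d2:5  d3:1  d4:3  d5:3  d6:0  d7:0 → peak 9
Hull plate@5: d1:9  d2:5  d3:1  d4:0  d5:3  d6:3  d7:0 → peak 9
Hull plate@6: d1:9  d2:5  d3:1  d4:0  d5:0  d6:3  d7:3 → peak 9
Best is Hull plate@2, peak 9.

9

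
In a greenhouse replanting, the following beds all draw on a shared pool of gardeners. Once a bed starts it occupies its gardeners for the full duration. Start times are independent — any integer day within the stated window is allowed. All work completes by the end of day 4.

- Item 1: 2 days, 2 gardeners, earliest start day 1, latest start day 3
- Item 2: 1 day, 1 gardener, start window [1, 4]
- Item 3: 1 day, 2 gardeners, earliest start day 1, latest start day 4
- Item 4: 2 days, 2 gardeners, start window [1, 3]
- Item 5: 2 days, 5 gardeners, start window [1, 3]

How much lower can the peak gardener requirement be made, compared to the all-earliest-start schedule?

Early-start peak: d1:12  d2:9  d3:0  d4:0 ⇒ 12.
Leveled (Item 1@1, Item 2@1, Item 3@2, Item 4@1, Item 5@3): d1:5  d2:6  d3:5  d4:5 ⇒ 6.
Reduction 12 − 6 = 6.

6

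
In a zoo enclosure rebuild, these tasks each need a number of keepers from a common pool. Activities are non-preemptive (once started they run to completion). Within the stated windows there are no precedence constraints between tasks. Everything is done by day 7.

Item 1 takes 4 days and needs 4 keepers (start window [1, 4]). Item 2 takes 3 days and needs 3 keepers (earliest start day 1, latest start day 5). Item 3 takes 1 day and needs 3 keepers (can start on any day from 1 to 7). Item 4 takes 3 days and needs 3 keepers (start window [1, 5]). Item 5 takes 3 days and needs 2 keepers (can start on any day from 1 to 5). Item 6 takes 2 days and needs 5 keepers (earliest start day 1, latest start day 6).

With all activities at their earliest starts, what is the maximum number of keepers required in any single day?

20

Early-start schedule: Item 1@1, Item 2@1, Item 3@1, Item 4@1, Item 5@1, Item 6@1.
Load per day: day 1: 20, day 2: 17, day 3: 12, day 4: 4, day 5: 0, day 6: 0, day 7: 0.
Peak is 20.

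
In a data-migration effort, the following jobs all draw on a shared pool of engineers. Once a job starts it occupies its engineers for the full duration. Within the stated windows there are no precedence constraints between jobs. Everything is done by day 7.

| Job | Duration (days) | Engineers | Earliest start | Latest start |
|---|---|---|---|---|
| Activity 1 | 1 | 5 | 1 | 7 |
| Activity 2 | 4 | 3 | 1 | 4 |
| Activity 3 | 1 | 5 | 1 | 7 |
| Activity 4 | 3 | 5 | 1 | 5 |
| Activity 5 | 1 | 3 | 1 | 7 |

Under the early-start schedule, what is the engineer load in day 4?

3

At early start, day 4 has: Activity 2.
Demand: 3 = 3.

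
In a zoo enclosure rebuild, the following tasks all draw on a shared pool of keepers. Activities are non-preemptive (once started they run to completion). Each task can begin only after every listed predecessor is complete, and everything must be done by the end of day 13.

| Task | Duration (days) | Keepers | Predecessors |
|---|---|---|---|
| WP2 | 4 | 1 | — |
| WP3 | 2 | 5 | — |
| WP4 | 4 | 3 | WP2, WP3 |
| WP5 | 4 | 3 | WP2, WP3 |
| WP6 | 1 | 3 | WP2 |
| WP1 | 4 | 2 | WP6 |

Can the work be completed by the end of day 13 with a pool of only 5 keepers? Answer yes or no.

The minimum achievable peak is 6; 5 < 6, so no feasible schedule stays within the cap.

no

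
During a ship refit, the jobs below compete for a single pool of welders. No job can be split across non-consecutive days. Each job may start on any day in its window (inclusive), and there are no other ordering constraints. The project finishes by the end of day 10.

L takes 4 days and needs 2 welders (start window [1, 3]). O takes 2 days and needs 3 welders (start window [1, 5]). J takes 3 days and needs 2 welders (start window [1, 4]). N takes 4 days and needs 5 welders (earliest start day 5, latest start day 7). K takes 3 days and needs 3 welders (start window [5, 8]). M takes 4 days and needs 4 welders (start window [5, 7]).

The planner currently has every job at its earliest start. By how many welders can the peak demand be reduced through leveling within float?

0

Early-start peak: d1:7  d2:7  d3:4  d4:2  d5:12  d6:12  d7:12  d8:9  d9:0  d10:0 ⇒ 12.
Leveled (L@1, O@1, J@1, N@5, K@5, M@5): d1:7  d2:7  d3:4  d4:2  d5:12  d6:12  d7:12  d8:9  d9:0  d10:0 ⇒ 12.
Reduction 12 − 12 = 0.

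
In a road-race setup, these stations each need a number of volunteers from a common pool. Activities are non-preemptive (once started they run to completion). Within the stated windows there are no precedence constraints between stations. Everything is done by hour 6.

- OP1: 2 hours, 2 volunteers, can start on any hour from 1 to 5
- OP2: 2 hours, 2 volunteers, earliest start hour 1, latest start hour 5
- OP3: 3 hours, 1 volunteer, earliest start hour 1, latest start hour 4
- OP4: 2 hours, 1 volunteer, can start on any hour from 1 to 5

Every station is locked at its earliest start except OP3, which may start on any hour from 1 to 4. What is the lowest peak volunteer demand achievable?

OP3@1: h1:6  h2:6  h3:1  h4:0  h5:0  h6:0 → peak 6
OP3@2: h1:5  h2:6  h3:1  h4:1  h5:0  h6:0 → peak 6
OP3@3: h1:5  h2:5  h3:1  h4:1  h5:1  h6:0 → peak 5
OP3@4: h1:5  h2:5  h3:0  h4:1  h5:1  h6:1 → peak 5
Best is OP3@3, peak 5.

5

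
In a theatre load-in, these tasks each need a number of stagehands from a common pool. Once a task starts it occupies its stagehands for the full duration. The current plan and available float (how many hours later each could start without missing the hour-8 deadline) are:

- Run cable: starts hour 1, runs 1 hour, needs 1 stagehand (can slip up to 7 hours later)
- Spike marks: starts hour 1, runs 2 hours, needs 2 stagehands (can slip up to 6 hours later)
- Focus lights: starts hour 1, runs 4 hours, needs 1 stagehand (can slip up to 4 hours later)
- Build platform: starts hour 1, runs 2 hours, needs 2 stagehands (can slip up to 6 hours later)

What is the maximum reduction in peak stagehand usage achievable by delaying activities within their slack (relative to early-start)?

Early-start peak: h1:6  h2:5  h3:1  h4:1  h5:0  h6:0  h7:0  h8:0 ⇒ 6.
Leveled (Run cable@1, Spike marks@5, Focus lights@1, Build platform@7): h1:2  h2:1  h3:1  h4:1  h5:2  h6:2  h7:2  h8:2 ⇒ 2.
Reduction 6 − 2 = 4.

4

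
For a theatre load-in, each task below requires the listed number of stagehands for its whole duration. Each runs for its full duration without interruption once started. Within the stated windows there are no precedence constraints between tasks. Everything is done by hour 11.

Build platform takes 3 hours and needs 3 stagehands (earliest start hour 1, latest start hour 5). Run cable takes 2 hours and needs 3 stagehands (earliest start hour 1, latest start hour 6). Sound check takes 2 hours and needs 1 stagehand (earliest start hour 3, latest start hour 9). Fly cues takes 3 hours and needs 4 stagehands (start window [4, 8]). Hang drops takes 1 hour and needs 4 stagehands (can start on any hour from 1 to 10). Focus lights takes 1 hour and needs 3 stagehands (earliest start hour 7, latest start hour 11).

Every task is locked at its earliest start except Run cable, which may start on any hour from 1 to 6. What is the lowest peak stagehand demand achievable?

Run cable@1: h1:10  h2:6  h3:4  h4:5  h5:4  h6:4  h7:3  h8:0  h9:0  h10:0  h11:0 → peak 10
Run cable@2: h1:7  h2:6  h3:7  h4:5  h5:4  h6:4  h7:3  h8:0  h9:0  h10:0  h11:0 → peak 7
Run cable@3: h1:7  h2:3  h3:7  h4:8  h5:4  h6:4  h7:3  h8:0  h9:0  h10:0  h11:0 → peak 8
Run cable@4: h1:7  h2:3  h3:4  h4:8  h5:7  h6:4  h7:3  h8:0  h9:0  h10:0  h11:0 → peak 8
Run cable@5: h1:7  h2:3  h3:4  h4:5  h5:7  h6:7  h7:3  h8:0  h9:0  h10:0  h11:0 → peak 7
Run cable@6: h1:7  h2:3  h3:4  h4:5  h5:4  h6:7  h7:6  h8:0  h9:0  h10:0  h11:0 → peak 7
Best is Run cable@2, peak 7.

7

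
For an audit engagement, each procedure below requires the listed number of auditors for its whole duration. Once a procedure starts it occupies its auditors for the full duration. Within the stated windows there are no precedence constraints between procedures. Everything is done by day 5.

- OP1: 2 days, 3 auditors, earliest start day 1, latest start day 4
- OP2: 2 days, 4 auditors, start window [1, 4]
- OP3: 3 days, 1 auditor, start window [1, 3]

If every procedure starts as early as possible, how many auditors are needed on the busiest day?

8

Early-start schedule: OP1@1, OP2@1, OP3@1.
Load per day: day 1: 8, day 2: 8, day 3: 1, day 4: 0, day 5: 0.
Peak is 8.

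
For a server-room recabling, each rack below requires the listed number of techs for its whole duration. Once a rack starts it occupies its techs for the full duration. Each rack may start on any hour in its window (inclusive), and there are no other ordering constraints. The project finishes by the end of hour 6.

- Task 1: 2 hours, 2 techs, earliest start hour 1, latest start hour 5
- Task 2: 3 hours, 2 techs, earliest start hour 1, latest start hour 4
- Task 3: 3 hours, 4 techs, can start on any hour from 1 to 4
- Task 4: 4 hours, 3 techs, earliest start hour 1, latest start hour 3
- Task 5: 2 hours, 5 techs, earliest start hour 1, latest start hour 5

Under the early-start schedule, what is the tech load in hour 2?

At early start, hour 2 has: Task 1, Task 2, Task 3, Task 4, Task 5.
Demand: 2 + 2 + 4 + 3 + 5 = 16.

16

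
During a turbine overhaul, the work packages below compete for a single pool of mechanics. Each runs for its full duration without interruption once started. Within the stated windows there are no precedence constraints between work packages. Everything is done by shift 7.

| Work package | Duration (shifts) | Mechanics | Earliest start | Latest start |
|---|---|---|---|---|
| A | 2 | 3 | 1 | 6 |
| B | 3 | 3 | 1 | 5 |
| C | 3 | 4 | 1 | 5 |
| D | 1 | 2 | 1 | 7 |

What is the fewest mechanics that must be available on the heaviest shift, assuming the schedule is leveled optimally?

Early-start (A@1, B@1, C@1, D@1) gives peak 12: s1:12  s2:10  s3:7  s4:0  s5:0  s6:0  s7:0.
Shift C→4, D→3.
Schedule A@1, B@1, C@4, D@3: s1:6  s2:6  s3:5  s4:4  s5:4  s6:4  s7:0 — peak 6.

6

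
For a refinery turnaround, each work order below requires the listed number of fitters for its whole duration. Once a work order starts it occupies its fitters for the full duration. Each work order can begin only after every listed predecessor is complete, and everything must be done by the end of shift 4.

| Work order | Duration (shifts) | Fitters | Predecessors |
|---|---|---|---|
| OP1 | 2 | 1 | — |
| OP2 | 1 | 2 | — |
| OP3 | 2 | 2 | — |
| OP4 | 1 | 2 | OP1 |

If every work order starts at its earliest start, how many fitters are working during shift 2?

3

At early start, shift 2 has: OP1, OP3.
Demand: 1 + 2 = 3.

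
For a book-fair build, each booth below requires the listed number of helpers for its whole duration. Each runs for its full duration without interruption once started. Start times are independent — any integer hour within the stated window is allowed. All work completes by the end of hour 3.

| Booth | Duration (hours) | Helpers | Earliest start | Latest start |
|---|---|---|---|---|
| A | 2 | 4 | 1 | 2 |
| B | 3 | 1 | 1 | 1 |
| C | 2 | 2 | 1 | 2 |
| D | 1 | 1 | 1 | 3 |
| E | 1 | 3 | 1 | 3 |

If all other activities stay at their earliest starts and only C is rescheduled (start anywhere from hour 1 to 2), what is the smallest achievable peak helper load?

9

C@1: h1:11  h2:7  h3:1 → peak 11
C@2: h1:9  h2:7  h3:3 → peak 9
Best is C@2, peak 9.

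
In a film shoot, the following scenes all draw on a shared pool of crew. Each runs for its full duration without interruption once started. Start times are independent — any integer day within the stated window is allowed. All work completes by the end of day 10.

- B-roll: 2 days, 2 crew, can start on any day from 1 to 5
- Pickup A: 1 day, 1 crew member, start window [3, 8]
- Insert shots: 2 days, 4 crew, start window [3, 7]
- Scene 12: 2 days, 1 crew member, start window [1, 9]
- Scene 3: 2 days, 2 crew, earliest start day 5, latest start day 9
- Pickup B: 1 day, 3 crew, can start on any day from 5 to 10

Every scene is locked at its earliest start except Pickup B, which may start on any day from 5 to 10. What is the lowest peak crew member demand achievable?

5

Pickup B@5: d1:3  d2:3  d3:5  d4:4  d5:5  d6:2  d7:0  d8:0  d9:0  d10:0 → peak 5
Pickup B@6: d1:3  d2:3  d3:5  d4:4  d5:2  d6:5  d7:0  d8:0  d9:0  d10:0 → peak 5
Pickup B@7: d1:3  d2:3  d3:5  d4:4  d5:2  d6:2  d7:3  d8:0  d9:0  d10:0 → peak 5
Pickup B@8: d1:3  d2:3  d3:5  d4:4  d5:2  d6:2  d7:0  d8:3  d9:0  d10:0 → peak 5
Pickup B@9: d1:3  d2:3  d3:5  d4:4  d5:2  d6:2  d7:0  d8:0  d9:3  d10:0 → peak 5
Pickup B@10: d1:3  d2:3  d3:5  d4:4  d5:2  d6:2  d7:0  d8:0  d9:0  d10:3 → peak 5
Best is Pickup B@5, peak 5.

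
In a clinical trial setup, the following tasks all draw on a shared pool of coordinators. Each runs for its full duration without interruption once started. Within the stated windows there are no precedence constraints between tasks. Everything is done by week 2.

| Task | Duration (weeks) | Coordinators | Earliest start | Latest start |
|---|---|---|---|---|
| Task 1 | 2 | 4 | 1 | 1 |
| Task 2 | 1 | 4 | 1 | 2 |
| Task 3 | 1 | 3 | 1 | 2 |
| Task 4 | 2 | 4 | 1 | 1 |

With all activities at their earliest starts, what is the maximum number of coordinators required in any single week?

15

Early-start schedule: Task 1@1, Task 2@1, Task 3@1, Task 4@1.
Load per week: week 1: 15, week 2: 8.
Peak is 15.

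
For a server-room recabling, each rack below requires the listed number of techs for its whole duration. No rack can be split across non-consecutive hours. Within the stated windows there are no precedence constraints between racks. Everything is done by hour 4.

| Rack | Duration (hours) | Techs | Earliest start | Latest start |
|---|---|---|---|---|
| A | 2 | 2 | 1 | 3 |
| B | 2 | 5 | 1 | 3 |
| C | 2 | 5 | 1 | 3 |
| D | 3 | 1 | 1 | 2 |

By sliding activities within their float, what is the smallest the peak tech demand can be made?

8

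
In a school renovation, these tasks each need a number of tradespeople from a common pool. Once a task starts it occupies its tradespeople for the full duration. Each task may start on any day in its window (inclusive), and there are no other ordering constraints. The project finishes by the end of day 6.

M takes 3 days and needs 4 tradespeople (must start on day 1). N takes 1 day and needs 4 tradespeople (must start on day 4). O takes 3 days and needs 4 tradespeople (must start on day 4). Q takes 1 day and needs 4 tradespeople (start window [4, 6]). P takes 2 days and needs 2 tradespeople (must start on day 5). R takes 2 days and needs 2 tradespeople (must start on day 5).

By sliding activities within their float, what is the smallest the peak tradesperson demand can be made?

12

Schedule M@1, N@4, O@4, Q@4, P@5, R@5: d1:4  d2:4  d3:4  d4:12  d5:8  d6:8 — peak 12.
No arrangement of the 3 feasible schedules does better.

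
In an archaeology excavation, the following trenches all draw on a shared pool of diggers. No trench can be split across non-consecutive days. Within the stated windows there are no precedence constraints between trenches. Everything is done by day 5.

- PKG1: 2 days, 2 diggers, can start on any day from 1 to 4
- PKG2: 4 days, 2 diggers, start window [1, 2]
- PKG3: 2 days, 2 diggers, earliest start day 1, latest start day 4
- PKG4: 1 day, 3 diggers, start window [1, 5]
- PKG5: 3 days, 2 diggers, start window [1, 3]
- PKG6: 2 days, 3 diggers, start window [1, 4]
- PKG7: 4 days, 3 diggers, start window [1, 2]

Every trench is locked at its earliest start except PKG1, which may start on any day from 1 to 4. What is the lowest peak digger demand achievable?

PKG1@1: d1:17  d2:14  d3:7  d4:5  d5:0 → peak 17
PKG1@2: d1:15  d2:14  d3:9  d4:5  d5:0 → peak 15
PKG1@3: d1:15  d2:12  d3:9  d4:7  d5:0 → peak 15
PKG1@4: d1:15  d2:12  d3:7  d4:7  d5:2 → peak 15
Best is PKG1@2, peak 15.

15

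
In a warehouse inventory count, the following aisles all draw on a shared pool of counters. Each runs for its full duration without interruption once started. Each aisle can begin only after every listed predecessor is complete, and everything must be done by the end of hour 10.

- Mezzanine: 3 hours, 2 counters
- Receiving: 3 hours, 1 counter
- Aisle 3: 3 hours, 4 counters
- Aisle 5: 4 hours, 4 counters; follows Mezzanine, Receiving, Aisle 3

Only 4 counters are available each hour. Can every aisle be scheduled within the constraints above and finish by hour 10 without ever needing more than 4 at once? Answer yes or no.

yes

Schedule Mezzanine@1, Receiving@1, Aisle 3@4, Aisle 5@7: h1:3  h2:3  h3:3  h4:4  h5:4  h6:4  h7:4  h8:4  h9:4  h10:4 — peak 4 ≤ 4.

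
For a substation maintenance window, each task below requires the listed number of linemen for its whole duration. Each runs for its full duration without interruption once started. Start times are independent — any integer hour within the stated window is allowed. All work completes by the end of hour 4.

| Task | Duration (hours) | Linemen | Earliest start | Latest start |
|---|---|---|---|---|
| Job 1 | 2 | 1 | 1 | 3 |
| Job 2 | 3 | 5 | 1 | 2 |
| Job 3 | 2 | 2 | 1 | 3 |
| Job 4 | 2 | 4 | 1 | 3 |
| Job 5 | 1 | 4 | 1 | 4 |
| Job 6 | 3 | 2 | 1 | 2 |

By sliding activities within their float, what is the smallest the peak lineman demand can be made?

Early-start (Job 1@1, Job 2@1, Job 3@1, Job 4@1, Job 5@1, Job 6@1) gives peak 18: h1:18  h2:14  h3:7  h4:0.
Shift Job 4→3, Job 5→4.
Schedule Job 1@1, Job 2@1, Job 3@1, Job 4@3, Job 5@4, Job 6@1: h1:10  h2:10  h3:11  h4:8 — peak 11.

11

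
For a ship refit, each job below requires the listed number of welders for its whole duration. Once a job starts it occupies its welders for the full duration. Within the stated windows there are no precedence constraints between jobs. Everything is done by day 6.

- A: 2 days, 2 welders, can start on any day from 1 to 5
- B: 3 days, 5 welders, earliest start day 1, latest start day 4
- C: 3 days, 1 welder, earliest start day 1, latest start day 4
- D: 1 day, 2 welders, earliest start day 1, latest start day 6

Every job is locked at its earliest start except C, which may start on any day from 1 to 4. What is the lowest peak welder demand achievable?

9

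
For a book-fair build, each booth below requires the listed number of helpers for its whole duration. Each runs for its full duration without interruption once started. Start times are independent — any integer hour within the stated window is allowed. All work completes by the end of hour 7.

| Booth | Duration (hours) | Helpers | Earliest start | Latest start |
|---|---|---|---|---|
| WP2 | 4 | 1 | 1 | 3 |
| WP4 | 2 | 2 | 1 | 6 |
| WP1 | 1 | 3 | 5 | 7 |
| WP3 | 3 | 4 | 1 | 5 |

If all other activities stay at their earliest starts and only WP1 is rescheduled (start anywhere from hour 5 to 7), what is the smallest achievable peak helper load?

7

WP1@5: h1:7  h2:7  h3:5  h4:1  h5:3  h6:0  h7:0 → peak 7
WP1@6: h1:7  h2:7  h3:5  h4:1  h5:0  h6:3  h7:0 → peak 7
WP1@7: h1:7  h2:7  h3:5  h4:1  h5:0  h6:0  h7:3 → peak 7
Best is WP1@5, peak 7.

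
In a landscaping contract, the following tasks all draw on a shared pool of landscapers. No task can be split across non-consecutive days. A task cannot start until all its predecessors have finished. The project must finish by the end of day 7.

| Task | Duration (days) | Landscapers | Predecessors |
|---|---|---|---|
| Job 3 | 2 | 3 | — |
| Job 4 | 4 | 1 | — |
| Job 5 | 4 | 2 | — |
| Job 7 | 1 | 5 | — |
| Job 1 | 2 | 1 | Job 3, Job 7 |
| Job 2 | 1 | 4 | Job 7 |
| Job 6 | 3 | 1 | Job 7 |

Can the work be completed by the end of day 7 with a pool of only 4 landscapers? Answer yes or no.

no

Total landscaper-days = 32; over 7 days the average is 32/7 > 4, so some day must exceed 4.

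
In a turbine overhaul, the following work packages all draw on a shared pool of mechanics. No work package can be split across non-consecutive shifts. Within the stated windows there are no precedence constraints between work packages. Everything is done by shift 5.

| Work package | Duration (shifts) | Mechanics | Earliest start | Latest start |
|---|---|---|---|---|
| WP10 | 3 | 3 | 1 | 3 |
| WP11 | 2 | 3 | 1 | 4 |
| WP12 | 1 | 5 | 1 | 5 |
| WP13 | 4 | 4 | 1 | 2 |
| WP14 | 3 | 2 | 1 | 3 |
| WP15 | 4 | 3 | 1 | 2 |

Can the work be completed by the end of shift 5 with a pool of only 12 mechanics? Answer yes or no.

Schedule WP10@1, WP11@4, WP12@1, WP13@1, WP14@2, WP15@2: s1:12  s2:12  s3:12  s4:12  s5:6 — peak 12 ≤ 12.

yes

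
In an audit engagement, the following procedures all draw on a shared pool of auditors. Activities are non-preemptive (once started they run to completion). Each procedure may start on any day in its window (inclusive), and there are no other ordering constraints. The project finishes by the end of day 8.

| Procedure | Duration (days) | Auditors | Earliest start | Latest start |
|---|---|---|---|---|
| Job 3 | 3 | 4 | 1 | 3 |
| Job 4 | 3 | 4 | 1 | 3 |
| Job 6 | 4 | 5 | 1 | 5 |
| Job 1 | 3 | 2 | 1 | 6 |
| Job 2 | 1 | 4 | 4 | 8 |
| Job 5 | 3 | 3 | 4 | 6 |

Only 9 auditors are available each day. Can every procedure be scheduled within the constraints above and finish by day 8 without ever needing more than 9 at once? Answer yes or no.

no

The minimum achievable peak is 10; 9 < 10, so no feasible schedule stays within the cap.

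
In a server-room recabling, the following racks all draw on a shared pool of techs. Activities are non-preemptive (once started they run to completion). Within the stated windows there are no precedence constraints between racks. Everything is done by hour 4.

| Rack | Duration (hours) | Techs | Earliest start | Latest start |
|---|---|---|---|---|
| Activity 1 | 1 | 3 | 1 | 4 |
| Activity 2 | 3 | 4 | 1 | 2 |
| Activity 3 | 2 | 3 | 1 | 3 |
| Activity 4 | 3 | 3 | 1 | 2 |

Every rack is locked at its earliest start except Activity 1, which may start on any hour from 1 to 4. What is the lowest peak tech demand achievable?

10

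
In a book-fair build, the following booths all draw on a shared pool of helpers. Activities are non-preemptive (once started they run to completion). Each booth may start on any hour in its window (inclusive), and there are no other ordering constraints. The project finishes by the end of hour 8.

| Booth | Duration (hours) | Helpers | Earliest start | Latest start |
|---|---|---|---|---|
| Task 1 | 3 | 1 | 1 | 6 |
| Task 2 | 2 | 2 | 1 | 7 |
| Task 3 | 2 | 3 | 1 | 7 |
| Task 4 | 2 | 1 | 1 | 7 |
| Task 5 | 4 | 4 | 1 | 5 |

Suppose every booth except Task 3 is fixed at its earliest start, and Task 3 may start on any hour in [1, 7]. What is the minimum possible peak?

Task 3@1: h1:11  h2:11  h3:5  h4:4  h5:0  h6:0  h7:0  h8:0 → peak 11
Task 3@2: h1:8  h2:11  h3:8  h4:4  h5:0  h6:0  h7:0  h8:0 → peak 11
Task 3@3: h1:8  h2:8  h3:8  h4:7  h5:0  h6:0  h7:0  h8:0 → peak 8
Task 3@4: h1:8  h2:8  h3:5  h4:7  h5:3  h6:0  h7:0  h8:0 → peak 8
Task 3@5: h1:8  h2:8  h3:5  h4:4  h5:3  h6:3  h7:0  h8:0 → peak 8
Task 3@6: h1:8  h2:8  h3:5  h4:4  h5:0  h6:3  h7:3  h8:0 → peak 8
Task 3@7: h1:8  h2:8  h3:5  h4:4  h5:0  h6:0  h7:3  h8:3 → peak 8
Best is Task 3@3, peak 8.

8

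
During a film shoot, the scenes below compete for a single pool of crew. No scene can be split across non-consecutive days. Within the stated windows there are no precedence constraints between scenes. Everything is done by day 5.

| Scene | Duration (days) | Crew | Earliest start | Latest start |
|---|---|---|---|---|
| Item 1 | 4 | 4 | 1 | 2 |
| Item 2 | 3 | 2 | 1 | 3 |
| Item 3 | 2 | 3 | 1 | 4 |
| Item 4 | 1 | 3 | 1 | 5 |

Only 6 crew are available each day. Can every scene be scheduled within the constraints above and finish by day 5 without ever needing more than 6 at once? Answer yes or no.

no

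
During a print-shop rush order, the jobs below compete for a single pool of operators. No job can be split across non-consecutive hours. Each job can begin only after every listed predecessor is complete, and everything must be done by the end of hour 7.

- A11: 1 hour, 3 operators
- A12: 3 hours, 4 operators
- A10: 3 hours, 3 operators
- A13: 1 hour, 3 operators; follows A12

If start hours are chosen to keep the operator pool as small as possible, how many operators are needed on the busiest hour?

Early-start (A11@1, A12@1, A10@1, A13@4) gives peak 10: h1:10  h2:7  h3:7  h4:3  h5:0  h6:0  h7:0.
Shift A12→2, A10→5, A13→5.
Schedule A11@1, A12@2, A10@5, A13@5: h1:3  h2:4  h3:4  h4:4  h5:6  h6:3  h7:3 — peak 6.

6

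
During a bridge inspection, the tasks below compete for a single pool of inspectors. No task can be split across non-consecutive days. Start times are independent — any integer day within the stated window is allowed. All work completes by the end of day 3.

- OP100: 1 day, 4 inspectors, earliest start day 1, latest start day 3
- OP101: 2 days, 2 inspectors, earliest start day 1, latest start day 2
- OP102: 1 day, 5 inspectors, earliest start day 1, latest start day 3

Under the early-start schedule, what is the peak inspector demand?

11

Early-start schedule: OP100@1, OP101@1, OP102@1.
Load per day: day 1: 11, day 2: 2, day 3: 0.
Peak is 11.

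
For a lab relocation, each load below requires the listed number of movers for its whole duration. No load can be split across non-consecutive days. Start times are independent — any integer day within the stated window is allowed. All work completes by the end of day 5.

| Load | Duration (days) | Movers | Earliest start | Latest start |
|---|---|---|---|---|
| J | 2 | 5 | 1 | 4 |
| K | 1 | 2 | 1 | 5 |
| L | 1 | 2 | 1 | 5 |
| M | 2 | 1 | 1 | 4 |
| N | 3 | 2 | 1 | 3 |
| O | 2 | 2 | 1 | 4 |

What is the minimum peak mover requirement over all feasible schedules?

6

Early-start (J@1, K@1, L@1, M@1, N@1, O@1) gives peak 14: d1:14  d2:10  d3:2  d4:0  d5:0.
Shift K→3, L→3, N→3, O→4.
Schedule J@1, K@3, L@3, M@1, N@3, O@4: d1:6  d2:6  d3:6  d4:4  d5:4 — peak 6.
Total mover-days = 26 over 5 days ⇒ peak ≥ ⌈26/5⌉ = 6, so 6 is optimal.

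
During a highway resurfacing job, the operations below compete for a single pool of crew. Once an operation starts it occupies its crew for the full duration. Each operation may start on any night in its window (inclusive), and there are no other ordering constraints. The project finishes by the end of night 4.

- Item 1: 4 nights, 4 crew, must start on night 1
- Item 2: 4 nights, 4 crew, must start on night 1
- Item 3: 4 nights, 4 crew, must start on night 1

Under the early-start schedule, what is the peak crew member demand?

Early-start schedule: Item 1@1, Item 2@1, Item 3@1.
Load per night: night 1: 12, night 2: 12, night 3: 12, night 4: 12.
Peak is 12.

12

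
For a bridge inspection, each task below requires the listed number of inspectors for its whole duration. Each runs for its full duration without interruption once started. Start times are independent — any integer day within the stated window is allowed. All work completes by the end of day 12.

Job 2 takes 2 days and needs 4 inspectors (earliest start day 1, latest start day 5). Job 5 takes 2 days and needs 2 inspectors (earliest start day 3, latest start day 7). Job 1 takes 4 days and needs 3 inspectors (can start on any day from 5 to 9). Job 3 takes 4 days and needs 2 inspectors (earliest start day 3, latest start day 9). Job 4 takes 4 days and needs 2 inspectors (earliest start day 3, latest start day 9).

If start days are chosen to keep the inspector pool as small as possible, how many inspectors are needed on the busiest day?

4

Early-start (Job 2@1, Job 5@3, Job 1@5, Job 3@3, Job 4@3) gives peak 7: d1:4  d2:4  d3:6  d4:6  d5:7  d6:7  d7:3  d8:3  d9:0  d10:0  d11:0  d12:0.
Shift Job 3→9, Job 4→9.
Schedule Job 2@1, Job 5@3, Job 1@5, Job 3@9, Job 4@9: d1:4  d2:4  d3:2  d4:2  d5:3  d6:3  d7:3  d8:3  d9:4  d10:4  d11:4  d12:4 — peak 4.
Total inspector-days = 40 over 12 days ⇒ peak ≥ ⌈40/12⌉ = 4, so 4 is optimal.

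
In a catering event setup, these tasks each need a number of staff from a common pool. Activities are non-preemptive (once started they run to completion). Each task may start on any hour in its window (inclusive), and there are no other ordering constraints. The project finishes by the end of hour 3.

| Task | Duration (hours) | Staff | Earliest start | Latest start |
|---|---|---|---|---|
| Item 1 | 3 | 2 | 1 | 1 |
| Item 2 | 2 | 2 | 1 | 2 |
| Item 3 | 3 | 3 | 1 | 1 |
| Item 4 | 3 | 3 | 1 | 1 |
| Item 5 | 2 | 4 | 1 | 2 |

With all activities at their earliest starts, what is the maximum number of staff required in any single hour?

14

Early-start schedule: Item 1@1, Item 2@1, Item 3@1, Item 4@1, Item 5@1.
Load per hour: hour 1: 14, hour 2: 14, hour 3: 8.
Peak is 14.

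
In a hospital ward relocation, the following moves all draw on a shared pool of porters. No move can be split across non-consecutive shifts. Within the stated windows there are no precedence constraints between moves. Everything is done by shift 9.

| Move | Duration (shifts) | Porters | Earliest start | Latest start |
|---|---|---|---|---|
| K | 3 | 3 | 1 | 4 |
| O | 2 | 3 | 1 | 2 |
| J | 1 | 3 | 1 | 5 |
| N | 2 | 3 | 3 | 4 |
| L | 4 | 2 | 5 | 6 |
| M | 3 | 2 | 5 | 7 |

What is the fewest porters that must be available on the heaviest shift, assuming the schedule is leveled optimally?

Early-start (K@1, O@1, J@1, N@3, L@5, M@5) gives peak 9: s1:9  s2:6  s3:6  s4:3  s5:4  s6:4  s7:4  s8:2  s9:0.
Shift J→3, N→4, M→6.
Schedule K@1, O@1, J@3, N@4, L@5, M@6: s1:6  s2:6  s3:6  s4:3  s5:5  s6:4  s7:4  s8:4  s9:0 — peak 6.

6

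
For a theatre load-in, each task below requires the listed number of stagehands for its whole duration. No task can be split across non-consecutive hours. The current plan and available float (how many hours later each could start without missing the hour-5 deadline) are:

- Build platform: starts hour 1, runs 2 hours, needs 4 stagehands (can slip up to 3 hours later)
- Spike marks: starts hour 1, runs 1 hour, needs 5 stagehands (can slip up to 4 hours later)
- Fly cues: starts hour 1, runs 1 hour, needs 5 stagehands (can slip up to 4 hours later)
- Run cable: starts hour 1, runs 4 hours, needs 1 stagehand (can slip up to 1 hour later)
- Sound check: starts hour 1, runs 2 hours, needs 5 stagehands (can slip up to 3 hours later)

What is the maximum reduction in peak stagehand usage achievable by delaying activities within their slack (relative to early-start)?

11

Early-start peak: h1:20  h2:10  h3:1  h4:1  h5:0 ⇒ 20.
Leveled (Build platform@1, Spike marks@1, Fly cues@3, Run cable@2, Sound check@4): h1:9  h2:5  h3:6  h4:6  h5:6 ⇒ 9.
Reduction 20 − 9 = 11.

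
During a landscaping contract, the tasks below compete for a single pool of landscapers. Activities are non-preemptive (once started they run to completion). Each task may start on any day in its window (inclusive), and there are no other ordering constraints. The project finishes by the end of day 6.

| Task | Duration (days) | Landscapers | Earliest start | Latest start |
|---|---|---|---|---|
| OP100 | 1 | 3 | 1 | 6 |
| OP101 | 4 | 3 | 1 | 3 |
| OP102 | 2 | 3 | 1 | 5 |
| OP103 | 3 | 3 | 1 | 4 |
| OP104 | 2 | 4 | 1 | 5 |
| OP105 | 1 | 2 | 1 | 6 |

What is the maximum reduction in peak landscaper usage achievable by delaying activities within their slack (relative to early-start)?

Early-start peak: d1:18  d2:13  d3:6  d4:3  d5:0  d6:0 ⇒ 18.
Leveled (OP100@1, OP101@1, OP102@2, OP103@4, OP104@5, OP105@1): d1:8  d2:6  d3:6  d4:6  d5:7  d6:7 ⇒ 8.
Reduction 18 − 8 = 10.

10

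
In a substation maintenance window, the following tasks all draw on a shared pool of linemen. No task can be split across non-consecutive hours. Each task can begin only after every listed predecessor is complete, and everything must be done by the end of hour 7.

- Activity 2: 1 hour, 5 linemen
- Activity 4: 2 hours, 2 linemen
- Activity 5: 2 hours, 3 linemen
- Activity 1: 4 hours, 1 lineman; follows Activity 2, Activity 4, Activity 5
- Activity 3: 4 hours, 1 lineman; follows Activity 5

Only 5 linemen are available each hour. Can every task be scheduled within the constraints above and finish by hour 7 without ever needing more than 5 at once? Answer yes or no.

yes

Schedule Activity 2@1, Activity 4@2, Activity 5@2, Activity 1@4, Activity 3@4: h1:5  h2:5  h3:5  h4:2  h5:2  h6:2  h7:2 — peak 5 ≤ 5.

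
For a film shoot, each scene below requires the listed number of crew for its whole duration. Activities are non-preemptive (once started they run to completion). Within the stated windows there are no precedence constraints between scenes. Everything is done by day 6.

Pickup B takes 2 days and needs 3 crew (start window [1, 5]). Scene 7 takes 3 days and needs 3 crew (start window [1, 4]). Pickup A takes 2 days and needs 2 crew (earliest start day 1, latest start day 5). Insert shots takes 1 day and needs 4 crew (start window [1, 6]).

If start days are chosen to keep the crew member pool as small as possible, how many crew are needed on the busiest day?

Early-start (Pickup B@1, Scene 7@1, Pickup A@1, Insert shots@1) gives peak 12: d1:12  d2:8  d3:3  d4:0  d5:0  d6:0.
Shift Scene 7→3, Insert shots→6.
Schedule Pickup B@1, Scene 7@3, Pickup A@1, Insert shots@6: d1:5  d2:5  d3:3  d4:3  d5:3  d6:4 — peak 5.

5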